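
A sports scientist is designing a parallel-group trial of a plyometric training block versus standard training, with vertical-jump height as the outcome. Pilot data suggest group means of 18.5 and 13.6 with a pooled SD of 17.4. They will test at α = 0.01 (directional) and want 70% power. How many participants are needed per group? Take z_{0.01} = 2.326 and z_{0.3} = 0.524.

Cohen's d = |M₁ − M₂| / SD_pooled = |18.5 − 13.6| / 17.4 = 4.9 / 17.4 = 0.282.
For two independent groups with equal n: n = 2·((z_{α} + z_β) / d)².
z_{α} + z_β = 2.326 + 0.524 = 2.850.
n = 2 × (2.850 / 0.282)² = 2 × 10.106² = 2 × 102.14 = 204.3.
Round up to the next whole participant.

n = 205 per group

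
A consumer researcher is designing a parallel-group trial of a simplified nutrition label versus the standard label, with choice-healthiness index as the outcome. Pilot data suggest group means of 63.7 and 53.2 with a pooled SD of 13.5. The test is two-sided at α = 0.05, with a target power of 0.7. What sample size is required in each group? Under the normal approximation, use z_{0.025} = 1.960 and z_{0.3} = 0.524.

n = 21 per group

Cohen's d = |M₁ − M₂| / SD_pooled = |63.7 − 53.2| / 13.5 = 10.5 / 13.5 = 0.778.
For two independent groups with equal n: n = 2·((z_{α/2} + z_β) / d)².
z_{α/2} + z_β = 1.960 + 0.524 = 2.484.
n = 2 × (2.484 / 0.778)² = 2 × 3.193² = 2 × 10.19 = 20.4.
Round up to the next whole participant.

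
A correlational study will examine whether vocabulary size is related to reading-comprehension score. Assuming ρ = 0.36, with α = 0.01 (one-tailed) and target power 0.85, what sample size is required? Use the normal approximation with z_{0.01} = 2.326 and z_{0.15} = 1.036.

Fisher's z: C = ½·ln((1+r)/(1−r)) = ½·ln(2.1250) = 0.3769.
n = ((z_{α} + z_β)/C)² + 3.
(2.326 + 1.036) / 0.3769 = 3.362 / 0.3769 = 8.920.
n = 8.920² + 3 = 79.57 + 3 = 82.6.
Round up.

n = 83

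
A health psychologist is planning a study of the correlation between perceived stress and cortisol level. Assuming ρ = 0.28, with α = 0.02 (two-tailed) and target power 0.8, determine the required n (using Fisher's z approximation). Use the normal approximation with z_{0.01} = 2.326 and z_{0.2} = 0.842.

n = 125

Fisher's z: C = ½·ln((1+r)/(1−r)) = ½·ln(1.7778) = 0.2877.
n = ((z_{α/2} + z_β)/C)² + 3.
(2.326 + 0.842) / 0.2877 = 3.168 / 0.2877 = 11.011.
n = 11.011² + 3 = 121.25 + 3 = 124.3.
Round up.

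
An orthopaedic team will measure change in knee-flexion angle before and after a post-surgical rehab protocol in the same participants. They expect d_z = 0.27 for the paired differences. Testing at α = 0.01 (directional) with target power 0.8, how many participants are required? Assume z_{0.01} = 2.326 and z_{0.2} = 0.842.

For a paired (one-sample on differences) test: n = ((z_{α} + z_β) / d)².
z_{α} + z_β = 2.326 + 0.842 = 3.168.
n = (3.168 / 0.27)² = 11.733² = 137.67.
Round up.

n = 138 pairs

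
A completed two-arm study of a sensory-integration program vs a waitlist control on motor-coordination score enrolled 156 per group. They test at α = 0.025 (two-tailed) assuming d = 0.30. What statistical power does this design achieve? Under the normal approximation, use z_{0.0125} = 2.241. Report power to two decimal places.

For two equal groups, power = Φ(d·√(n/2) − z_{α/2}).
d·√(n/2) = 0.30 × √(156/2) = 0.30 × 8.832 = 2.650.
z_β = 2.650 − 2.241 = 0.409.
Power = Φ(0.409) = 0.659.

power ≈ 0.66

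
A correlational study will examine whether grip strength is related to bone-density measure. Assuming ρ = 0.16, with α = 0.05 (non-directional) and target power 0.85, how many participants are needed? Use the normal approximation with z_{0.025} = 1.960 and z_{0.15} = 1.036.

n = 348

Fisher's z: C = ½·ln((1+r)/(1−r)) = ½·ln(1.3810) = 0.1614.
n = ((z_{α/2} + z_β)/C)² + 3.
(1.960 + 1.036) / 0.1614 = 2.996 / 0.1614 = 18.563.
n = 18.563² + 3 = 344.57 + 3 = 347.6.
Round up.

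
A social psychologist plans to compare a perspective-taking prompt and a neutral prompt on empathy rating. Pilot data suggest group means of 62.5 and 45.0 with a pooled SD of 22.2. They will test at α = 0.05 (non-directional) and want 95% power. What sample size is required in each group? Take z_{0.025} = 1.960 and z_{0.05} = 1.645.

n = 42 per group

Cohen's d = |M₁ − M₂| / SD_pooled = |62.5 − 45.0| / 22.2 = 17.5 / 22.2 = 0.788.
For two independent groups with equal n: n = 2·((z_{α/2} + z_β) / d)².
z_{α/2} + z_β = 1.960 + 1.645 = 3.605.
n = 2 × (3.605 / 0.788)² = 2 × 4.575² = 2 × 20.93 = 41.9.
Round up to the next whole participant.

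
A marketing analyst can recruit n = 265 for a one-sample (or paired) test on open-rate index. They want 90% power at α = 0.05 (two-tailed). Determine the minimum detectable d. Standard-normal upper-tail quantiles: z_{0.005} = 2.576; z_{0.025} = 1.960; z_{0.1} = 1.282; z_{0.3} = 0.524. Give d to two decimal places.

For a single sample (or paired design) of n = 265: d_min = (z_{α/2} + z_β)/√n.
z-sum = 1.960 + 1.282 = 3.242.
d_min = 3.242 / √265 = 3.242 / 16.279 = 0.199.

d_min ≈ 0.20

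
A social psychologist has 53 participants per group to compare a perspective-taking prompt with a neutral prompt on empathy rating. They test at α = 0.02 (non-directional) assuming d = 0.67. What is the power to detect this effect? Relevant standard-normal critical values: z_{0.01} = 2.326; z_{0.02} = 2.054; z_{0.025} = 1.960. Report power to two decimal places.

For two equal groups, power = Φ(d·√(n/2) − z_{α/2}).
d·√(n/2) = 0.67 × √(53/2) = 0.67 × 5.148 = 3.449.
z_β = 3.449 − 2.326 = 1.123.
Power = Φ(1.123) = 0.869.

power ≈ 0.87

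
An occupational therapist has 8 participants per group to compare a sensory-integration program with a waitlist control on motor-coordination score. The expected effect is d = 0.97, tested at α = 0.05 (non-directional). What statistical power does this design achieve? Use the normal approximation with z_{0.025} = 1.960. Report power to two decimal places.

power ≈ 0.49

For two equal groups, power = Φ(d·√(n/2) − z_{α/2}).
d·√(n/2) = 0.97 × √(8/2) = 0.97 × 2.000 = 1.940.
z_β = 1.940 − 1.960 = -0.020.
Power = Φ(-0.020) = 0.492.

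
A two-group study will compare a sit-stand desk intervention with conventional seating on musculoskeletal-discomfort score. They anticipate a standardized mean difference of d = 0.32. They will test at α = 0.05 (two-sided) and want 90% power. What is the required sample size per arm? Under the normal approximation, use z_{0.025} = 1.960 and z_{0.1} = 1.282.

For two independent groups with equal n: n = 2·((z_{α/2} + z_β) / d)².
z_{α/2} + z_β = 1.960 + 1.282 = 3.242.
n = 2 × (3.242 / 0.32)² = 2 × 10.131² = 2 × 102.64 = 205.3.
Round up to the next whole participant.

n = 206 per group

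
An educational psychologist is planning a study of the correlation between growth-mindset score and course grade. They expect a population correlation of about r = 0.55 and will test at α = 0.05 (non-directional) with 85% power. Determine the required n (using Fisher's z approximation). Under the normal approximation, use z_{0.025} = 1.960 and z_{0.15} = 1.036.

n = 27

Fisher's z: C = ½·ln((1+r)/(1−r)) = ½·ln(3.4444) = 0.6184.
n = ((z_{α/2} + z_β)/C)² + 3.
(1.960 + 1.036) / 0.6184 = 2.996 / 0.6184 = 4.845.
n = 4.845² + 3 = 23.47 + 3 = 26.5.
Round up.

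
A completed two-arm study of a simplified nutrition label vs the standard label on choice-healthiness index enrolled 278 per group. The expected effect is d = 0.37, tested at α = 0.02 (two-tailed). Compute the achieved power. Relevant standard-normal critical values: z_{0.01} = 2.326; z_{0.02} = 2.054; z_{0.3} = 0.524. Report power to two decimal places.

power ≈ 0.98

For two equal groups, power = Φ(d·√(n/2) − z_{α/2}).
d·√(n/2) = 0.37 × √(278/2) = 0.37 × 11.790 = 4.362.
z_β = 4.362 − 2.326 = 2.036.
Power = Φ(2.036) = 0.979.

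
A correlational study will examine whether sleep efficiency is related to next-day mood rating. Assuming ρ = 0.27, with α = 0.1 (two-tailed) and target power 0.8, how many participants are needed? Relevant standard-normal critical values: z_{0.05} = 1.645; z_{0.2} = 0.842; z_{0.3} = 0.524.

Fisher's z: C = ½·ln((1+r)/(1−r)) = ½·ln(1.7397) = 0.2769.
n = ((z_{α/2} + z_β)/C)² + 3.
(1.645 + 0.842) / 0.2769 = 2.487 / 0.2769 = 8.982.
n = 8.982² + 3 = 80.67 + 3 = 83.7.
Round up.

n = 84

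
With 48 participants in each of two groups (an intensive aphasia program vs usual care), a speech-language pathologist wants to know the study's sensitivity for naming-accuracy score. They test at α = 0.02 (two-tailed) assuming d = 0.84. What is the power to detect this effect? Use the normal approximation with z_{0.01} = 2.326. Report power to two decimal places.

power ≈ 0.96

For two equal groups, power = Φ(d·√(n/2) − z_{α/2}).
d·√(n/2) = 0.84 × √(48/2) = 0.84 × 4.899 = 4.115.
z_β = 4.115 − 2.326 = 1.789.
Power = Φ(1.789) = 0.963.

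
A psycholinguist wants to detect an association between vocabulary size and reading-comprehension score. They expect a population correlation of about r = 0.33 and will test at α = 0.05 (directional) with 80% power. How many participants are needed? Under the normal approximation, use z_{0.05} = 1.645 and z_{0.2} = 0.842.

Fisher's z: C = ½·ln((1+r)/(1−r)) = ½·ln(1.9851) = 0.3428.
n = ((z_{α} + z_β)/C)² + 3.
(1.645 + 0.842) / 0.3428 = 2.487 / 0.3428 = 7.255.
n = 7.255² + 3 = 52.63 + 3 = 55.6.
Round up.

n = 56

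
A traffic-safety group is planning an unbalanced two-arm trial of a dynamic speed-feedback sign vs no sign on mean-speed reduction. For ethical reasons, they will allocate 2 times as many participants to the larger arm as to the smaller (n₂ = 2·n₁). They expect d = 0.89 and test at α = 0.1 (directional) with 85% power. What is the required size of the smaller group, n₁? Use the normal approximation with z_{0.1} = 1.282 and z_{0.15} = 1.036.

n₁ = 11

With allocation ratio k = n₂/n₁ = 2, Var(x̄₁−x̄₂) = σ²(1/n₁ + 1/(k·n₁)) = σ²·(k+1)/(k·n₁).
So n₁ = (1 + 1/k)·((z_{α} + z_β)/d)² = 1.500 × (2.318/0.89)².
n₁ = 1.500 × 6.78 = 10.2.
Round up: n₁ = 11, giving n₂ = 2 × 11 = 22.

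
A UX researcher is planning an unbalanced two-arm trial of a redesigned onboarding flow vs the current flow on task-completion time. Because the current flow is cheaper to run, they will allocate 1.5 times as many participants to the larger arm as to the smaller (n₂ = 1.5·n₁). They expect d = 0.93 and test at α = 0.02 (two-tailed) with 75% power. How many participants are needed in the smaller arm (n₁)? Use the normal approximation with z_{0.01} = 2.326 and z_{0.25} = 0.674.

n₁ = 18

With allocation ratio k = n₂/n₁ = 1.5, Var(x̄₁−x̄₂) = σ²(1/n₁ + 1/(k·n₁)) = σ²·(k+1)/(k·n₁).
So n₁ = (1 + 1/k)·((z_{α/2} + z_β)/d)² = 1.667 × (3.000/0.93)².
n₁ = 1.667 × 10.41 = 17.3.
Round up: n₁ = 18, giving n₂ = 1.5 × 18 = 27.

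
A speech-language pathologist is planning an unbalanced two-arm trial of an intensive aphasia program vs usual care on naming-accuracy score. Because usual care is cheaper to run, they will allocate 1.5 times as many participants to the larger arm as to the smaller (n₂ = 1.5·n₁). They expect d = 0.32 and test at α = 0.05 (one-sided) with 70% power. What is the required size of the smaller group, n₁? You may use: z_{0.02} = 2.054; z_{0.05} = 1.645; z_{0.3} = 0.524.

With allocation ratio k = n₂/n₁ = 1.5, Var(x̄₁−x̄₂) = σ²(1/n₁ + 1/(k·n₁)) = σ²·(k+1)/(k·n₁).
So n₁ = (1 + 1/k)·((z_{α} + z_β)/d)² = 1.667 × (2.169/0.32)².
n₁ = 1.667 × 45.94 = 76.6.
Round up: n₁ = 77, giving n₂ = ⌈1.5 × 77⌉ = ⌈115.5⌉ = 116.

n₁ = 77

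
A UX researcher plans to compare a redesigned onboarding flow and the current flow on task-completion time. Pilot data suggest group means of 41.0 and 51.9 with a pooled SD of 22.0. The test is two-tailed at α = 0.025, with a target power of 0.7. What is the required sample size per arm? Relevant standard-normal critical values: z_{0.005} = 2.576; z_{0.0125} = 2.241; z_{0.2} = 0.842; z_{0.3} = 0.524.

Cohen's d = |M₁ − M₂| / SD_pooled = |41.0 − 51.9| / 22.0 = 10.9 / 22.0 = 0.495.
For two independent groups with equal n: n = 2·((z_{α/2} + z_β) / d)².
z_{α/2} + z_β = 2.241 + 0.524 = 2.765.
n = 2 × (2.765 / 0.495)² = 2 × 5.586² = 2 × 31.20 = 62.4.
Round up to the next whole participant.

n = 63 per group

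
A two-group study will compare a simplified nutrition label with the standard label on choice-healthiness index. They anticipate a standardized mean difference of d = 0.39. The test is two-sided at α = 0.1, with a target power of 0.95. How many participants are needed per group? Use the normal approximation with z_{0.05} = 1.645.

For two independent groups with equal n: n = 2·((z_{α/2} + z_β) / d)².
z_{α/2} + z_β = 1.645 + 1.645 = 3.290.
n = 2 × (3.290 / 0.39)² = 2 × 8.436² = 2 × 71.16 = 142.3.
Round up to the next whole participant.

n = 143 per group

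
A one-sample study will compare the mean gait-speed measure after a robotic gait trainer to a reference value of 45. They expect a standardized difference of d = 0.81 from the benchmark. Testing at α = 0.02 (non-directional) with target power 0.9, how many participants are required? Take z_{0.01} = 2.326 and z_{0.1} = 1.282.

n = 20

For a one-sample test: n = ((z_{α/2} + z_β) / d)².
z_{α/2} + z_β = 2.326 + 1.282 = 3.608.
n = (3.608 / 0.81)² = 4.454² = 19.84.
Round up.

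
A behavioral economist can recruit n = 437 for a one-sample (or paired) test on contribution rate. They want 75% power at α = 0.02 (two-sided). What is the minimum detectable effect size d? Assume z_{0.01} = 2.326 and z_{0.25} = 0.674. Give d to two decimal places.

d_min ≈ 0.14

For a single sample (or paired design) of n = 437: d_min = (z_{α/2} + z_β)/√n.
z-sum = 2.326 + 0.674 = 3.000.
d_min = 3.000 / √437 = 3.000 / 20.905 = 0.144.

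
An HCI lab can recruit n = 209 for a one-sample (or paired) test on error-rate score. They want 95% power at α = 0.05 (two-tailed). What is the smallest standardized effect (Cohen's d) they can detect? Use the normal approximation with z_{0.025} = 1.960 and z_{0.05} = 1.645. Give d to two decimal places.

For a single sample (or paired design) of n = 209: d_min = (z_{α/2} + z_β)/√n.
z-sum = 1.960 + 1.645 = 3.605.
d_min = 3.605 / √209 = 3.605 / 14.457 = 0.249.

d_min ≈ 0.25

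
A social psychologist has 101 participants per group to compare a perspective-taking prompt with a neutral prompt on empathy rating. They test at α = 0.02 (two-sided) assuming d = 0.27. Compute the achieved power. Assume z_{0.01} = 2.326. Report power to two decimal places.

power ≈ 0.34

For two equal groups, power = Φ(d·√(n/2) − z_{α/2}).
d·√(n/2) = 0.27 × √(101/2) = 0.27 × 7.106 = 1.919.
z_β = 1.919 − 2.326 = -0.407.
Power = Φ(-0.407) = 0.342.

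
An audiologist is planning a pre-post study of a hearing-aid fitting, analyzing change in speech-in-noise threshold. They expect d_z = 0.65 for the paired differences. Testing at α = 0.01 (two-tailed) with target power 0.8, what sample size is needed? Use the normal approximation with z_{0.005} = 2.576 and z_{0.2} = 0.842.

For a paired (one-sample on differences) test: n = ((z_{α/2} + z_β) / d)².
z_{α/2} + z_β = 2.576 + 0.842 = 3.418.
n = (3.418 / 0.65)² = 5.258² = 27.65.
Round up.

n = 28 pairs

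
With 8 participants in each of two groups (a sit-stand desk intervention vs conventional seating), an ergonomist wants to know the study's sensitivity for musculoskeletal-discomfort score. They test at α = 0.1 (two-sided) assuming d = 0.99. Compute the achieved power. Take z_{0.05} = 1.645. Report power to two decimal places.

For two equal groups, power = Φ(d·√(n/2) − z_{α/2}).
d·√(n/2) = 0.99 × √(8/2) = 0.99 × 2.000 = 1.980.
z_β = 1.980 − 1.645 = 0.335.
Power = Φ(0.335) = 0.631.

power ≈ 0.63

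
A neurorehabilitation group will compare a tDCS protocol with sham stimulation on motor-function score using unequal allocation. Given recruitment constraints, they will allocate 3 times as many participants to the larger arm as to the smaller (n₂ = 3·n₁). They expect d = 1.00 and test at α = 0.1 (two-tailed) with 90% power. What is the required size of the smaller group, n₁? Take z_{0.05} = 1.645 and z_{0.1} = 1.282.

With allocation ratio k = n₂/n₁ = 3, Var(x̄₁−x̄₂) = σ²(1/n₁ + 1/(k·n₁)) = σ²·(k+1)/(k·n₁).
So n₁ = (1 + 1/k)·((z_{α/2} + z_β)/d)² = 1.333 × (2.927/1.00)².
n₁ = 1.333 × 8.57 = 11.4.
Round up: n₁ = 12, giving n₂ = 3 × 12 = 36.

n₁ = 12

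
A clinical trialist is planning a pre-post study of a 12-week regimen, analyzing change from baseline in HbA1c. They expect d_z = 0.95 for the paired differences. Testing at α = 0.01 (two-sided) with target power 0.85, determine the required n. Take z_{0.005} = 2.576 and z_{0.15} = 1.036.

For a paired (one-sample on differences) test: n = ((z_{α/2} + z_β) / d)².
z_{α/2} + z_β = 2.576 + 1.036 = 3.612.
n = (3.612 / 0.95)² = 3.802² = 14.46.
Round up.

n = 15 pairs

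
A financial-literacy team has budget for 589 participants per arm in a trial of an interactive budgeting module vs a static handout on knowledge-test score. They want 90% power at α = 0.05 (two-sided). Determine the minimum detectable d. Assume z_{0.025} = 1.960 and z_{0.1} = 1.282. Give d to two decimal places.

d_min ≈ 0.19

For two independent groups of n = 589 each: d_min = (z_{α/2} + z_β)·√(2/n).
z-sum = 1.960 + 1.282 = 3.242.
d_min = 3.242 × √(2/589) = 3.242 × 0.0583 = 0.189.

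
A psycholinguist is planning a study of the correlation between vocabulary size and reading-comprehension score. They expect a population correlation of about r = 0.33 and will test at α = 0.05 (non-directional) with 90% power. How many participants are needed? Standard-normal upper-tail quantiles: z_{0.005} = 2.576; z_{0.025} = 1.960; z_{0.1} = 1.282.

n = 93

Fisher's z: C = ½·ln((1+r)/(1−r)) = ½·ln(1.9851) = 0.3428.
n = ((z_{α/2} + z_β)/C)² + 3.
(1.960 + 1.282) / 0.3428 = 3.242 / 0.3428 = 9.457.
n = 9.457² + 3 = 89.44 + 3 = 92.4.
Round up.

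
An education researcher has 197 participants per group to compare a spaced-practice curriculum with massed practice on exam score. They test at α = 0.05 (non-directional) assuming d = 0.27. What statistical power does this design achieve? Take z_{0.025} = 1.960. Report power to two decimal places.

power ≈ 0.76

For two equal groups, power = Φ(d·√(n/2) − z_{α/2}).
d·√(n/2) = 0.27 × √(197/2) = 0.27 × 9.925 = 2.680.
z_β = 2.680 − 1.960 = 0.720.
Power = Φ(0.720) = 0.764.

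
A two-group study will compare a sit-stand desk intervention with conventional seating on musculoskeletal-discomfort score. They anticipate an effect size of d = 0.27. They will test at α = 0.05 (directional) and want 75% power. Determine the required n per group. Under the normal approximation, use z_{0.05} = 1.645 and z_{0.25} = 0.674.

n = 148 per group

For two independent groups with equal n: n = 2·((z_{α} + z_β) / d)².
z_{α} + z_β = 1.645 + 0.674 = 2.319.
n = 2 × (2.319 / 0.27)² = 2 × 8.589² = 2 × 73.77 = 147.5.
Round up to the next whole participant.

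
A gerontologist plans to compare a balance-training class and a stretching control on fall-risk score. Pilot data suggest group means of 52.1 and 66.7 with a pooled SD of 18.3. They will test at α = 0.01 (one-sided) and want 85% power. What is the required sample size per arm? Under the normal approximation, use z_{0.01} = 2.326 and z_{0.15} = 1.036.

n = 36 per group

Cohen's d = |M₁ − M₂| / SD_pooled = |52.1 − 66.7| / 18.3 = 14.6 / 18.3 = 0.798.
For two independent groups with equal n: n = 2·((z_{α} + z_β) / d)².
z_{α} + z_β = 2.326 + 1.036 = 3.362.
n = 2 × (3.362 / 0.798)² = 2 × 4.213² = 2 × 17.75 = 35.5.
Round up to the next whole participant.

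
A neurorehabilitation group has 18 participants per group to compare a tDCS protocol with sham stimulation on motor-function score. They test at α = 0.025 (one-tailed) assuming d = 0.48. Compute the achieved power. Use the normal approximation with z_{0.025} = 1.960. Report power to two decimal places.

For two equal groups, power = Φ(d·√(n/2) − z_{α}).
d·√(n/2) = 0.48 × √(18/2) = 0.48 × 3.000 = 1.440.
z_β = 1.440 − 1.960 = -0.520.
Power = Φ(-0.520) = 0.302.

power ≈ 0.30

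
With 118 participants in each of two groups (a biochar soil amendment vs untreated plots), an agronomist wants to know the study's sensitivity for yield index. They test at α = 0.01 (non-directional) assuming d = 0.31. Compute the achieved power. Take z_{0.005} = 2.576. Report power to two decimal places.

power ≈ 0.42

For two equal groups, power = Φ(d·√(n/2) − z_{α/2}).
d·√(n/2) = 0.31 × √(118/2) = 0.31 × 7.681 = 2.381.
z_β = 2.381 − 2.576 = -0.195.
Power = Φ(-0.195) = 0.423.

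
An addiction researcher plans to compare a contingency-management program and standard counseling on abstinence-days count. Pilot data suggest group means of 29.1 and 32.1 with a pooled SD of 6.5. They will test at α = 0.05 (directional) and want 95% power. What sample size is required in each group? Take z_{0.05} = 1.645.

n = 102 per group

Cohen's d = |M₁ − M₂| / SD_pooled = |29.1 − 32.1| / 6.5 = 3.0 / 6.5 = 0.462.
For two independent groups with equal n: n = 2·((z_{α} + z_β) / d)².
z_{α} + z_β = 1.645 + 1.645 = 3.290.
n = 2 × (3.290 / 0.462)² = 2 × 7.121² = 2 × 50.71 = 101.4.
Round up to the next whole participant.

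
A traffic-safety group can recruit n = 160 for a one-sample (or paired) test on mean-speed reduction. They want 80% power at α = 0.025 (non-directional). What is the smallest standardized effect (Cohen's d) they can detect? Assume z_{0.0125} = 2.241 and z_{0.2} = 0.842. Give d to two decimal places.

For a single sample (or paired design) of n = 160: d_min = (z_{α/2} + z_β)/√n.
z-sum = 2.241 + 0.842 = 3.083.
d_min = 3.083 / √160 = 3.083 / 12.649 = 0.244.

d_min ≈ 0.24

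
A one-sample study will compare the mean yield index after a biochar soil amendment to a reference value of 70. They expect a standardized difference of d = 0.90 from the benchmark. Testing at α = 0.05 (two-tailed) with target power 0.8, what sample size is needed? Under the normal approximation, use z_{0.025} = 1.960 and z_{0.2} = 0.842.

n = 10

For a one-sample test: n = ((z_{α/2} + z_β) / d)².
z_{α/2} + z_β = 1.960 + 0.842 = 2.802.
n = (2.802 / 0.90)² = 3.113² = 9.69.
Round up.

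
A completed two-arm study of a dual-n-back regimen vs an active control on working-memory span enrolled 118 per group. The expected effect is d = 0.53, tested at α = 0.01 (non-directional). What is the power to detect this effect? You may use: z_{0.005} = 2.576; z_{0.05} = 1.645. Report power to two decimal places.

For two equal groups, power = Φ(d·√(n/2) − z_{α/2}).
d·√(n/2) = 0.53 × √(118/2) = 0.53 × 7.681 = 4.071.
z_β = 4.071 − 2.576 = 1.495.
Power = Φ(1.495) = 0.933.

power ≈ 0.93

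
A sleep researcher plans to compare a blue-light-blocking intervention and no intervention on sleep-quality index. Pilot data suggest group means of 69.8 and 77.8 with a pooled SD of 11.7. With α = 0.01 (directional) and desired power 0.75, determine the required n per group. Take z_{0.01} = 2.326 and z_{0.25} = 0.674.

n = 39 per group

Cohen's d = |M₁ − M₂| / SD_pooled = |69.8 − 77.8| / 11.7 = 8.0 / 11.7 = 0.684.
For two independent groups with equal n: n = 2·((z_{α} + z_β) / d)².
z_{α} + z_β = 2.326 + 0.674 = 3.000.
n = 2 × (3.000 / 0.684)² = 2 × 4.386² = 2 × 19.24 = 38.5.
Round up to the next whole participant.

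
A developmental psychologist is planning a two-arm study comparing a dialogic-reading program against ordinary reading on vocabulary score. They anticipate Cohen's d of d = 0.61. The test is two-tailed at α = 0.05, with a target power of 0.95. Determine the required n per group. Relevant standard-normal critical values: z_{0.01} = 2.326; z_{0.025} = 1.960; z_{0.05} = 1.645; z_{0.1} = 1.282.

n = 70 per group

For two independent groups with equal n: n = 2·((z_{α/2} + z_β) / d)².
z_{α/2} + z_β = 1.960 + 1.645 = 3.605.
n = 2 × (3.605 / 0.61)² = 2 × 5.910² = 2 × 34.93 = 69.9.
Round up to the next whole participant.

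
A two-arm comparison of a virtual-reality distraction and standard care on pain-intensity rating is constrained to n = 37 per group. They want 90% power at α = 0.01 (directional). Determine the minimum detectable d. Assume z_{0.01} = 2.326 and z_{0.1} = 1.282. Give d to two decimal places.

d_min ≈ 0.84

For two independent groups of n = 37 each: d_min = (z_{α} + z_β)·√(2/n).
z-sum = 2.326 + 1.282 = 3.608.
d_min = 3.608 × √(2/37) = 3.608 × 0.2325 = 0.839.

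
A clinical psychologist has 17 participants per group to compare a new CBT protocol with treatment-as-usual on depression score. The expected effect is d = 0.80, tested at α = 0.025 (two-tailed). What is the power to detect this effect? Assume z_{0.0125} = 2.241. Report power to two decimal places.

power ≈ 0.54

For two equal groups, power = Φ(d·√(n/2) − z_{α/2}).
d·√(n/2) = 0.80 × √(17/2) = 0.80 × 2.915 = 2.332.
z_β = 2.332 − 2.241 = 0.091.
Power = Φ(0.091) = 0.536.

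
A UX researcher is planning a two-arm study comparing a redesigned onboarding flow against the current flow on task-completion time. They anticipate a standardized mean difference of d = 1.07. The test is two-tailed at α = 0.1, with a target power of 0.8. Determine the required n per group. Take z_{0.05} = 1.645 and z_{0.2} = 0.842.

n = 11 per group

For two independent groups with equal n: n = 2·((z_{α/2} + z_β) / d)².
z_{α/2} + z_β = 1.645 + 0.842 = 2.487.
n = 2 × (2.487 / 1.07)² = 2 × 2.324² = 2 × 5.40 = 10.8.
Round up to the next whole participant.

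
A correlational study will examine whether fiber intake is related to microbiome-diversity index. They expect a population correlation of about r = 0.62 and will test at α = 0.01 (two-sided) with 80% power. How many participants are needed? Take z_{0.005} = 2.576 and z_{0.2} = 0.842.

Fisher's z: C = ½·ln((1+r)/(1−r)) = ½·ln(4.2632) = 0.7250.
n = ((z_{α/2} + z_β)/C)² + 3.
(2.576 + 0.842) / 0.7250 = 3.418 / 0.7250 = 4.714.
n = 4.714² + 3 = 22.23 + 3 = 25.2.
Round up.

n = 26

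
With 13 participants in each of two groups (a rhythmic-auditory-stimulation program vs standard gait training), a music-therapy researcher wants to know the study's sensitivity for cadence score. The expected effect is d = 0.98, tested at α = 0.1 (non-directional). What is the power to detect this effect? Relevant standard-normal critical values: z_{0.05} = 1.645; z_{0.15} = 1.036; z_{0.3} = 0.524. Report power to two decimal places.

power ≈ 0.80

For two equal groups, power = Φ(d·√(n/2) − z_{α/2}).
d·√(n/2) = 0.98 × √(13/2) = 0.98 × 2.550 = 2.499.
z_β = 2.499 − 1.645 = 0.854.
Power = Φ(0.854) = 0.803.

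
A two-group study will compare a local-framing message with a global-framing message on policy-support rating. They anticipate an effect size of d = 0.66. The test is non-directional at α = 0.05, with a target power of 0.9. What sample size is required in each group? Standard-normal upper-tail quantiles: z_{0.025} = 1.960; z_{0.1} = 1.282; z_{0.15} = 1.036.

For two independent groups with equal n: n = 2·((z_{α/2} + z_β) / d)².
z_{α/2} + z_β = 1.960 + 1.282 = 3.242.
n = 2 × (3.242 / 0.66)² = 2 × 4.912² = 2 × 24.13 = 48.3.
Round up to the next whole participant.

n = 49 per group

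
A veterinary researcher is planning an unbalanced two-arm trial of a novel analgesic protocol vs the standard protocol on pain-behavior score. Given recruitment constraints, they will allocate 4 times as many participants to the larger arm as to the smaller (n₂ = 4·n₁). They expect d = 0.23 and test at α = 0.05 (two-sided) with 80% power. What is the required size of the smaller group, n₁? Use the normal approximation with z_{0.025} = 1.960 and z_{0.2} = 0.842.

n₁ = 186

With allocation ratio k = n₂/n₁ = 4, Var(x̄₁−x̄₂) = σ²(1/n₁ + 1/(k·n₁)) = σ²·(k+1)/(k·n₁).
So n₁ = (1 + 1/k)·((z_{α/2} + z_β)/d)² = 1.250 × (2.802/0.23)².
n₁ = 1.250 × 148.42 = 185.5.
Round up: n₁ = 186, giving n₂ = 4 × 186 = 744.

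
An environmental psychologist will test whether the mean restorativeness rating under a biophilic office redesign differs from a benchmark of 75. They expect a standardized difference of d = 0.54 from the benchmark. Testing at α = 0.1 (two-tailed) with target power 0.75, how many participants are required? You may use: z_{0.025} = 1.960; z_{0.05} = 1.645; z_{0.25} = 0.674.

For a one-sample test: n = ((z_{α/2} + z_β) / d)².
z_{α/2} + z_β = 1.645 + 0.674 = 2.319.
n = (2.319 / 0.54)² = 4.294² = 18.44.
Round up.

n = 19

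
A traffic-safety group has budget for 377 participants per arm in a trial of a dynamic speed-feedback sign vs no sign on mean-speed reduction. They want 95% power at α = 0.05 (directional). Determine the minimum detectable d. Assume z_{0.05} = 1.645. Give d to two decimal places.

For two independent groups of n = 377 each: d_min = (z_{α} + z_β)·√(2/n).
z-sum = 1.645 + 1.645 = 3.290.
d_min = 3.290 × √(2/377) = 3.290 × 0.0728 = 0.240.

d_min ≈ 0.24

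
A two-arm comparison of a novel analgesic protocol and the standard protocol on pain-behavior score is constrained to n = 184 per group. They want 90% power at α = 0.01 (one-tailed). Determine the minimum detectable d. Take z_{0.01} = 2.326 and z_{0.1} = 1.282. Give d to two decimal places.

d_min ≈ 0.38

For two independent groups of n = 184 each: d_min = (z_{α} + z_β)·√(2/n).
z-sum = 2.326 + 1.282 = 3.608.
d_min = 3.608 × √(2/184) = 3.608 × 0.1043 = 0.376.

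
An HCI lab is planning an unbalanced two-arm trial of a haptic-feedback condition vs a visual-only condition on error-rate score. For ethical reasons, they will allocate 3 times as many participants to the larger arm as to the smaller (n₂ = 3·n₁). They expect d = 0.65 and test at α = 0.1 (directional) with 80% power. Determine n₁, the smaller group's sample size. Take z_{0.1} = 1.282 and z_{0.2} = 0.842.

n₁ = 15

With allocation ratio k = n₂/n₁ = 3, Var(x̄₁−x̄₂) = σ²(1/n₁ + 1/(k·n₁)) = σ²·(k+1)/(k·n₁).
So n₁ = (1 + 1/k)·((z_{α} + z_β)/d)² = 1.333 × (2.124/0.65)².
n₁ = 1.333 × 10.68 = 14.2.
Round up: n₁ = 15, giving n₂ = 3 × 15 = 45.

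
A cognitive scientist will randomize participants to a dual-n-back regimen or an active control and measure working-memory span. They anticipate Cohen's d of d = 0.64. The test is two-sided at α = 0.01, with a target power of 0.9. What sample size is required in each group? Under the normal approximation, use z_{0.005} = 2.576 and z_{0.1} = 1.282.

n = 73 per group

For two independent groups with equal n: n = 2·((z_{α/2} + z_β) / d)².
z_{α/2} + z_β = 2.576 + 1.282 = 3.858.
n = 2 × (3.858 / 0.64)² = 2 × 6.028² = 2 × 36.34 = 72.7.
Round up to the next whole participant.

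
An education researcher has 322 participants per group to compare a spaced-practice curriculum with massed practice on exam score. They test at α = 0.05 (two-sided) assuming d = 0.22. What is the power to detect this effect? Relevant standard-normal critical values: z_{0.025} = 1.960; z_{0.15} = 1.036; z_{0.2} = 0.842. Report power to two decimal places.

For two equal groups, power = Φ(d·√(n/2) − z_{α/2}).
d·√(n/2) = 0.22 × √(322/2) = 0.22 × 12.689 = 2.791.
z_β = 2.791 − 1.960 = 0.831.
Power = Φ(0.831) = 0.797.

power ≈ 0.80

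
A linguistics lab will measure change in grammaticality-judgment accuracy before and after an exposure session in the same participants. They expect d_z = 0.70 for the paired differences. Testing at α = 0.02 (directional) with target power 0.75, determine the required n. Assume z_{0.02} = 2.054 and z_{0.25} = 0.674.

n = 16 pairs

For a paired (one-sample on differences) test: n = ((z_{α} + z_β) / d)².
z_{α} + z_β = 2.054 + 0.674 = 2.728.
n = (2.728 / 0.70)² = 3.897² = 15.19.
Round up.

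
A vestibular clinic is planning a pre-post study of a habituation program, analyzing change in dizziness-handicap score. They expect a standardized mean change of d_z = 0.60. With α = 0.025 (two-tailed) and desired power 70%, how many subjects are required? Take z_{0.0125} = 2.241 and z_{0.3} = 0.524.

n = 22 pairs

For a paired (one-sample on differences) test: n = ((z_{α/2} + z_β) / d)².
z_{α/2} + z_β = 2.241 + 0.524 = 2.765.
n = (2.765 / 0.60)² = 4.608² = 21.24.
Round up.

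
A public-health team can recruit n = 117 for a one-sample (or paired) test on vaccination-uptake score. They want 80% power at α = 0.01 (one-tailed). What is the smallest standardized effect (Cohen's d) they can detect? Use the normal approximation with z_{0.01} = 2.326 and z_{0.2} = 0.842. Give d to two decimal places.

For a single sample (or paired design) of n = 117: d_min = (z_{α} + z_β)/√n.
z-sum = 2.326 + 0.842 = 3.168.
d_min = 3.168 / √117 = 3.168 / 10.817 = 0.293.

d_min ≈ 0.29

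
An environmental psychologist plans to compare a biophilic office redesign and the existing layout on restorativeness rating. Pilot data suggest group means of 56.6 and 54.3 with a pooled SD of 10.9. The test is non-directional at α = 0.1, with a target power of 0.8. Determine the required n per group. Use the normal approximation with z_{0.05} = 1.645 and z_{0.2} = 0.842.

Cohen's d = |M₁ − M₂| / SD_pooled = |56.6 − 54.3| / 10.9 = 2.3 / 10.9 = 0.211.
For two independent groups with equal n: n = 2·((z_{α/2} + z_β) / d)².
z_{α/2} + z_β = 1.645 + 0.842 = 2.487.
n = 2 × (2.487 / 0.211)² = 2 × 11.787² = 2 × 138.93 = 277.9.
Round up to the next whole participant.

n = 278 per group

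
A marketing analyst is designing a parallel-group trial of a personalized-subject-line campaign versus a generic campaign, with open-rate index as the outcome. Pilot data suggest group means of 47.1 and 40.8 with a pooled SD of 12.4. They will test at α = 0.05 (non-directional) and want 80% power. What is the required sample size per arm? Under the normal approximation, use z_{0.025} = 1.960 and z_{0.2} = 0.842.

n = 61 per group

Cohen's d = |M₁ − M₂| / SD_pooled = |47.1 − 40.8| / 12.4 = 6.3 / 12.4 = 0.508.
For two independent groups with equal n: n = 2·((z_{α/2} + z_β) / d)².
z_{α/2} + z_β = 1.960 + 0.842 = 2.802.
n = 2 × (2.802 / 0.508)² = 2 × 5.516² = 2 × 30.42 = 60.8.
Round up to the next whole participant.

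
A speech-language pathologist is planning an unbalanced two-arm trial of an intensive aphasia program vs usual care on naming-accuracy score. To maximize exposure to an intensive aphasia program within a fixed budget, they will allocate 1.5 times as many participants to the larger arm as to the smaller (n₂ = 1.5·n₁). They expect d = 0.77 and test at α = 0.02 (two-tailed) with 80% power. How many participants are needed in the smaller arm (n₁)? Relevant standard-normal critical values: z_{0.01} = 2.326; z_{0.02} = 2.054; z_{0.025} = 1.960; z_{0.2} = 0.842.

With allocation ratio k = n₂/n₁ = 1.5, Var(x̄₁−x̄₂) = σ²(1/n₁ + 1/(k·n₁)) = σ²·(k+1)/(k·n₁).
So n₁ = (1 + 1/k)·((z_{α/2} + z_β)/d)² = 1.667 × (3.168/0.77)².
n₁ = 1.667 × 16.93 = 28.2.
Round up: n₁ = 29, giving n₂ = ⌈1.5 × 29⌉ = ⌈43.5⌉ = 44.

n₁ = 29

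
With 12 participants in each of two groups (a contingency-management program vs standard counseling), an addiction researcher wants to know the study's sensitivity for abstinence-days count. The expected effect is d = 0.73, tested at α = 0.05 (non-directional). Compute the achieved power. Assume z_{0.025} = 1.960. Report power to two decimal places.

For two equal groups, power = Φ(d·√(n/2) − z_{α/2}).
d·√(n/2) = 0.73 × √(12/2) = 0.73 × 2.449 = 1.788.
z_β = 1.788 − 1.960 = -0.172.
Power = Φ(-0.172) = 0.432.

power ≈ 0.43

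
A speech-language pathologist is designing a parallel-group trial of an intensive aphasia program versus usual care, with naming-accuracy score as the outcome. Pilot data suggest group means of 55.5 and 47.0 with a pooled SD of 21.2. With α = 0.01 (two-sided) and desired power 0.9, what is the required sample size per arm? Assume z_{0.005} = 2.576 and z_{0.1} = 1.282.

Cohen's d = |M₁ − M₂| / SD_pooled = |55.5 − 47.0| / 21.2 = 8.5 / 21.2 = 0.401.
For two independent groups with equal n: n = 2·((z_{α/2} + z_β) / d)².
z_{α/2} + z_β = 2.576 + 1.282 = 3.858.
n = 2 × (3.858 / 0.401)² = 2 × 9.621² = 2 × 92.56 = 185.1.
Round up to the next whole participant.

n = 186 per group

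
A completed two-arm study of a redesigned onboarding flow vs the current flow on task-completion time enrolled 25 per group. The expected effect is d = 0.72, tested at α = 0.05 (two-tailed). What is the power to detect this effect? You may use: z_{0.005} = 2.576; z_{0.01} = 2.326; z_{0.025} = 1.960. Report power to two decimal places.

For two equal groups, power = Φ(d·√(n/2) − z_{α/2}).
d·√(n/2) = 0.72 × √(25/2) = 0.72 × 3.536 = 2.546.
z_β = 2.546 − 1.960 = 0.586.
Power = Φ(0.586) = 0.721.

power ≈ 0.72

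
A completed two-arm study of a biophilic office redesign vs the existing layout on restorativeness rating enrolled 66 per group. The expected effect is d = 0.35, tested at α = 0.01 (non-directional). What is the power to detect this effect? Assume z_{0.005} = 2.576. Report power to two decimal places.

For two equal groups, power = Φ(d·√(n/2) − z_{α/2}).
d·√(n/2) = 0.35 × √(66/2) = 0.35 × 5.745 = 2.011.
z_β = 2.011 − 2.576 = -0.565.
Power = Φ(-0.565) = 0.286.

power ≈ 0.29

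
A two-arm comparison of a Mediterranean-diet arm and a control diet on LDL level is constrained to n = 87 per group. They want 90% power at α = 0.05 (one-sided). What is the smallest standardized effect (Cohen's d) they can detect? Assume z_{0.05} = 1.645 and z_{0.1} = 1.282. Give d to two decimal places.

For two independent groups of n = 87 each: d_min = (z_{α} + z_β)·√(2/n).
z-sum = 1.645 + 1.282 = 2.927.
d_min = 2.927 × √(2/87) = 2.927 × 0.1516 = 0.444.

d_min ≈ 0.44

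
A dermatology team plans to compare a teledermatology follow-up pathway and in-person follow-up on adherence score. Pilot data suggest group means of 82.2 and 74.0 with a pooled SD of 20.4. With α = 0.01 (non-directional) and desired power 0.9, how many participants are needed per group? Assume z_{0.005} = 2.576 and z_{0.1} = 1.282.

n = 185 per group

Cohen's d = |M₁ − M₂| / SD_pooled = |82.2 − 74.0| / 20.4 = 8.2 / 20.4 = 0.402.
For two independent groups with equal n: n = 2·((z_{α/2} + z_β) / d)².
z_{α/2} + z_β = 2.576 + 1.282 = 3.858.
n = 2 × (3.858 / 0.402)² = 2 × 9.597² = 2 × 92.10 = 184.2.
Round up to the next whole participant.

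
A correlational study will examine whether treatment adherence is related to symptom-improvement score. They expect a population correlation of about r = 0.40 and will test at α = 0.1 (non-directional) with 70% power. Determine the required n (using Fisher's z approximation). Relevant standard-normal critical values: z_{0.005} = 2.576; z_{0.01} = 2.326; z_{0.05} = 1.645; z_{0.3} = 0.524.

Fisher's z: C = ½·ln((1+r)/(1−r)) = ½·ln(2.3333) = 0.4236.
n = ((z_{α/2} + z_β)/C)² + 3.
(1.645 + 0.524) / 0.4236 = 2.169 / 0.4236 = 5.120.
n = 5.120² + 3 = 26.22 + 3 = 29.2.
Round up.

n = 30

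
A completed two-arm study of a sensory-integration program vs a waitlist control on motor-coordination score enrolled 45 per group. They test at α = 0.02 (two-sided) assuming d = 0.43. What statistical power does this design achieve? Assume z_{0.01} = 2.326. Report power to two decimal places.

For two equal groups, power = Φ(d·√(n/2) − z_{α/2}).
d·√(n/2) = 0.43 × √(45/2) = 0.43 × 4.743 = 2.040.
z_β = 2.040 − 2.326 = -0.286.
Power = Φ(-0.286) = 0.387.

power ≈ 0.39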